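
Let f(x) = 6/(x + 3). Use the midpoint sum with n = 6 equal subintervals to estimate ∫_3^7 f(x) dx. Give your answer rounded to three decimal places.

Δx = (7 − 3)/6 = 2/3.
Midpoints: 10/3, 4, 14/3, 16/3, 6, 20/3.
f(10/3) = 18/19, f(4) = 6/7, f(14/3) = 18/23, f(16/3) = 0.72, f(6) = 2/3, f(20/3) = 18/29.
Sum = Δx · [f(10/3) + f(4) + f(14/3) + ...].
Sum ≈ 3.063.

3.063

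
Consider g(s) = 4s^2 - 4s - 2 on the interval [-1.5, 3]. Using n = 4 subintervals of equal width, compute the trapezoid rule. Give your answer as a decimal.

Δs = (3 − (-1.5))/4 = 1.125.
g(-1.5) = 13, g(-0.375) = 0.0625, g(0.75) = -2.75, g(1.875) = 4.5625, g(3) = 22.
T_4 = (Δs/2)·[g(s_0) + 2g(s_1) + 2g(s_2) + 2g(s_3) + g(s_4)].
Sum = 21.796875.

21.796875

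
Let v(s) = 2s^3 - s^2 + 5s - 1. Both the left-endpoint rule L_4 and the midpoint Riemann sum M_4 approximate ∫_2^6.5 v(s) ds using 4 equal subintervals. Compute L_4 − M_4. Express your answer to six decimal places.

L_4 ≈ 618.94335938.
M_4 ≈ 875.15332031.
L_4 − M_4 ≈ -256.209961.

-256.209961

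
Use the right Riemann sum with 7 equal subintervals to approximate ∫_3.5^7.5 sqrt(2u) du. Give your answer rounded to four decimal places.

Δu = (7.5 − 3.5)/7 = 4/7.
Right endpoints: 57/14, 65/14, 73/14, 81/14, 89/14, 97/14, 7.5.
f(57/14) ≈ 2.8536, f(65/14) ≈ 3.0472, f(73/14) ≈ 3.2293, f(81/14) ≈ 3.4017, f(89/14) ≈ 3.5657, f(97/14) ≈ 3.7225, f(7.5) ≈ 3.8730.
Sum = Δu · [f(57/14) + f(65/14) + f(73/14) + ...].
Sum ≈ 13.5389.

13.5389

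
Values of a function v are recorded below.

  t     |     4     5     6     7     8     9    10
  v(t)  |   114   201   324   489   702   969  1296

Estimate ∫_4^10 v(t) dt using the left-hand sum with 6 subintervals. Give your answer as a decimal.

Δt = 1.
Sum = 1·[114 + 201 + 324 + 489 + 702 + 969] = 2799.

2799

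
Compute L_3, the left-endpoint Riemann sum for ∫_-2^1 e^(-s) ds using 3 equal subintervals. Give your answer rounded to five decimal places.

Δs = (1 − (-2))/3 = 1.
Left endpoints: -2, -1, 0.
f(-2) ≈ 7.38906, f(-1) ≈ 2.71828, f(0) ≈ 1.00000.
Sum = Δs · [f(-2) + f(-1) + f(0)].
Sum ≈ 11.10734.

11.10734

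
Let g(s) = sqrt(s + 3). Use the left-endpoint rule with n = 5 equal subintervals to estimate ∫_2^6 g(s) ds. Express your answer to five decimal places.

Δs = (6 − 2)/5 = 0.8.
Left endpoints: 2, 2.8, 3.6, 4.4, 5.2.
g(2) ≈ 2.23607, g(2.8) ≈ 2.40832, g(3.6) ≈ 2.56905, g(4.4) ≈ 2.72029, g(5.2) ≈ 2.86356.
Sum = Δs · [g(2) + g(2.8) + g(3.6) + g(4.4) + g(5.2)].
Sum ≈ 10.23783.

10.23783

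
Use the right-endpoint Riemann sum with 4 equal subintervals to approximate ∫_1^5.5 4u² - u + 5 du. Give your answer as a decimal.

295.453125

Δu = (5.5 − 1)/4 = 1.125.
Right endpoints: 2.125, 3.25, 4.375, 5.5.
f(2.125) = 20.9375, f(3.25) = 44, f(4.375) = 77.1875, f(5.5) = 120.5.
Sum = Δu · [f(2.125) + f(3.25) + f(4.375) + f(5.5)].
Sum = 295.453125.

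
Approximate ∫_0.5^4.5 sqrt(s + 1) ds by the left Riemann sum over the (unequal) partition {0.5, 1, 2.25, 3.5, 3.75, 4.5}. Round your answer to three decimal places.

Subinterval widths: 0.5, 1.25, 1.25, 0.25, 0.75.
Left endpoints: 0.5, 1, 2.25, 3.5, 3.75.
f(0.5) ≈ 1.225, f(1) ≈ 1.414, f(2.25) ≈ 1.803, f(3.5) ≈ 2.121, f(3.75) ≈ 2.179.
Sum = Σ Δs_i · f(s_i).
Sum ≈ 6.799.

6.799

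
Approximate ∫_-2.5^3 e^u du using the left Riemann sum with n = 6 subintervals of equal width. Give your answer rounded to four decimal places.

Δu = (3 − (-2.5))/6 = 11/12.
Left endpoints: -2.5, -19/12, -2/3, 0.25, 7/6, 25/12.
f(-2.5) ≈ 0.0821, f(-19/12) ≈ 0.2053, f(-2/3) ≈ 0.5134, f(0.25) ≈ 1.2840, f(7/6) ≈ 3.2113, f(25/12) ≈ 8.0312.
Sum = Δu · [f(-2.5) + f(-19/12) + f(-2/3) + ...].
Sum ≈ 12.2167.

12.2167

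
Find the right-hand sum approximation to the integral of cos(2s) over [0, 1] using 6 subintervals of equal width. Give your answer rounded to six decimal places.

0.332419

Δs = (1 − 0)/6 = 1/6.
Right endpoints: 1/6, 1/3, 0.5, 2/3, 5/6, 1.
f(1/6) ≈ 0.944957, f(1/3) ≈ 0.785887, f(0.5) ≈ 0.540302, f(2/3) ≈ 0.235238, f(5/6) ≈ -0.095724, f(1) ≈ -0.416147.
Sum = Δs · [f(1/6) + f(1/3) + f(0.5) + ...].
Sum ≈ 0.332419.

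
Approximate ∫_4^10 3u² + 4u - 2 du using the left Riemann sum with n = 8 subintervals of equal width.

Δu = (10 − 4)/8 = 0.75.
Left endpoints: 4, 4.75, 5.5, 6.25, 7, 7.75, 8.5, 9.25.
f(4) = 62, f(4.75) = 84.6875, f(5.5) = 110.75, f(6.25) = 140.1875, f(7) = 173, f(7.75) = 209.1875, f(8.5) = 248.75, f(9.25) = 291.6875.
Sum = Δu · [f(4) + f(4.75) + f(5.5) + ...].
Sum = 990.1875.

990.1875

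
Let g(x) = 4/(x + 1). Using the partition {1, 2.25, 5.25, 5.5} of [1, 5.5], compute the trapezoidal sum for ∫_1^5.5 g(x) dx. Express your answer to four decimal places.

4.9823

Subinterval widths: 1.25, 3, 0.25.
g(1) = 2, g(2.25) = 16/13, g(5.25) = 0.64, g(5.5) = 8/13.
On each subinterval the trapezoid contributes (Δx_i/2)·[g(x_{i-1}) + g(x_i)].
Sum ≈ 4.9823.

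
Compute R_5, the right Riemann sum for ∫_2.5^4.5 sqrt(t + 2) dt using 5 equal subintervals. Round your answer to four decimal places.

Δt = (4.5 − 2.5)/5 = 0.4.
Right endpoints: 2.9, 3.3, 3.7, 4.1, 4.5.
f(2.9) ≈ 2.2136, f(3.3) ≈ 2.3022, f(3.7) ≈ 2.3875, f(4.1) ≈ 2.4698, f(4.5) ≈ 2.5495.
Sum = Δt · [f(2.9) + f(3.3) + f(3.7) + f(4.1) + f(4.5)].
Sum ≈ 4.7690.

4.7690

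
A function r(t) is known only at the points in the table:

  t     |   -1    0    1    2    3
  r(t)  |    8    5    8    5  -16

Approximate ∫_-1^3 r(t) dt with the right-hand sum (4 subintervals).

2

Δt = 1.
Sum = 1·[5 + 8 + 5 + (-16)] = 2.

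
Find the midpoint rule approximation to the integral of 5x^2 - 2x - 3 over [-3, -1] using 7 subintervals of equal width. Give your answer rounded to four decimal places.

45.2653

Δx = (-1 − (-3))/7 = 2/7.
Midpoints: -20/7, -18/7, -16/7, -2, -12/7, -10/7, -8/7.
f(-20/7) = 2133/49, f(-18/7) = 1725/49, f(-16/7) = 1357/49, f(-2) = 21, f(-12/7) = 741/49, f(-10/7) = 493/49, f(-8/7) = 285/49.
Sum = Δx · [f(-20/7) + f(-18/7) + f(-16/7) + ...].
Sum ≈ 45.2653.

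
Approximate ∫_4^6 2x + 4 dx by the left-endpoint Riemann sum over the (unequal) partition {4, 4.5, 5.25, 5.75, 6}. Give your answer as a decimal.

Subinterval widths: 0.5, 0.75, 0.5, 0.25.
Left endpoints: 4, 4.5, 5.25, 5.75.
f(4) = 12, f(4.5) = 13, f(5.25) = 14.5, f(5.75) = 15.5.
Sum = Σ Δx_i · f(x_i).
Sum = 26.875.

26.875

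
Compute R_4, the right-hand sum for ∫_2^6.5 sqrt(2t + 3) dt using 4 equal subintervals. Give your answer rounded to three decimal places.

15.908

Δt = (6.5 − 2)/4 = 1.125.
Right endpoints: 3.125, 4.25, 5.375, 6.5.
f(3.125) ≈ 3.041, f(4.25) ≈ 3.391, f(5.375) ≈ 3.708, f(6.5) ≈ 4.000.
Sum = Δt · [f(3.125) + f(4.25) + f(5.375) + f(6.5)].
Sum ≈ 15.908.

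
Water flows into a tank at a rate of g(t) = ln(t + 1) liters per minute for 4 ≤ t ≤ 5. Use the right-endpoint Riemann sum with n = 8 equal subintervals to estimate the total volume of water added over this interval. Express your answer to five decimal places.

1.71472

Δt = (5 − 4)/8 = 0.125.
Right endpoints: 4.125, 4.25, 4.375, 4.5, 4.625, 4.75, 4.875, 5.
g(4.125) ≈ 1.63413, g(4.25) ≈ 1.65823, g(4.375) ≈ 1.68176, g(4.5) ≈ 1.70475, g(4.625) ≈ 1.72722, g(4.75) ≈ 1.74920, g(4.875) ≈ 1.77071, g(5) ≈ 1.79176.
Sum = Δt · [g(4.125) + g(4.25) + g(4.375) + ...].
Sum ≈ 1.71472.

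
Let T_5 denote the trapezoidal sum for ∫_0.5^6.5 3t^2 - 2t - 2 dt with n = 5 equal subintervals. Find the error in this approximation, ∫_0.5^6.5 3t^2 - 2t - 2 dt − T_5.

Exact integral: ∫_0.5^6.5 f(t) dt = 220.5.
T_5 = 224.82.
Error = 220.5 − 224.82 = -4.32.

-4.32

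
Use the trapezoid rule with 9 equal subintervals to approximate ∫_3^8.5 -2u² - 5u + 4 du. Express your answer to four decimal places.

Δu = (8.5 − 3)/9 = 11/18.
f(3) = -29, f(65/18) = -3251/81, f(38/9) = -4274/81, f(29/6) = -602/9, f(49/9) = -6683/81, f(109/18) = -8069/81, f(20/3) = -1064/9, f(131/18) = -11204/81, f(71/9) = -12953/81, f(8.5) = -183.
T_9 = (Δu/2)·[f(u_0) + 2f(u_1) + ... + 2f(u_{8}) + f(u_9)].
Sum ≈ -528.2263.

-528.2263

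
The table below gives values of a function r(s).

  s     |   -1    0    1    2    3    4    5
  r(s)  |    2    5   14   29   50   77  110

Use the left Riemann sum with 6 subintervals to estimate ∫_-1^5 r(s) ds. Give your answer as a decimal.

177

Δs = 1.
Sum = 1·[2 + 5 + 14 + 29 + 50 + 77] = 177.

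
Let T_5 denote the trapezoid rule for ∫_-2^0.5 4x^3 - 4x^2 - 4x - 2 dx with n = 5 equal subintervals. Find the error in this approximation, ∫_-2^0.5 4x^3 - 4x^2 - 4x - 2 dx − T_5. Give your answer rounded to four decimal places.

Exact integral: ∫_-2^0.5 f(x) dx ≈ -24.270833.
T_5 = -25.625.
Error ≈ -24.270833 − (-25.625) ≈ 1.3542.

1.3542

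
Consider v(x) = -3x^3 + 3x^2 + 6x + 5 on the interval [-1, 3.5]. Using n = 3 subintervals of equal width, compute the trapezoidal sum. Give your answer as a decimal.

Δx = (3.5 − (-1))/3 = 1.5.
v(-1) = 5, v(0.5) = 8.375, v(2) = 5, v(3.5) = -65.875.
T_3 = (Δx/2)·[v(x_0) + 2v(x_1) + 2v(x_2) + v(x_3)].
Sum = -25.59375.

-25.59375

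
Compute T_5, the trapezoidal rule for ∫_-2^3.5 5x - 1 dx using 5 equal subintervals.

15.125

Δx = (3.5 − (-2))/5 = 1.1.
f(-2) = -11, f(-0.9) = -5.5, f(0.2) = 0, f(1.3) = 5.5, f(2.4) = 11, f(3.5) = 16.5.
T_5 = (Δx/2)·[f(x_0) + 2f(x_1) + ... + 2f(x_{4}) + f(x_5)].
Sum = 15.125.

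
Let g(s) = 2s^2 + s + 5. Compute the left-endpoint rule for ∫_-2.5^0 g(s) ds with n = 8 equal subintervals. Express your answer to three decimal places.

Δs = (0 − (-2.5))/8 = 0.3125.
Left endpoints: -2.5, -2.1875, -1.875, -1.5625, -1.25, -0.9375, -0.625, -0.3125.
g(-2.5) = 15, g(-2.1875) = 12.3828125, g(-1.875) = 10.15625, g(-1.5625) = 8.3203125, g(-1.25) = 6.875, g(-0.9375) = 5.8203125, g(-0.625) = 5.15625, g(-0.3125) = 4.8828125.
Sum = Δs · [g(-2.5) + g(-2.1875) + g(-1.875) + ...].
Sum ≈ 21.436.

21.436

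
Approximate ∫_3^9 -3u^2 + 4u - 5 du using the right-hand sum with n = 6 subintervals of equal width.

Δu = (9 − 3)/6 = 1.
Right endpoints: 4, 5, 6, 7, 8, 9.
f(4) = -37, f(5) = -60, f(6) = -89, f(7) = -124, f(8) = -165, f(9) = -212.
Sum = Δu · [f(4) + f(5) + f(6) + ...].
Sum = -687.

-687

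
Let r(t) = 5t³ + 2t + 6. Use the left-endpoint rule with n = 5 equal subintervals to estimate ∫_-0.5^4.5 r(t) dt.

Δt = (4.5 − (-0.5))/5 = 1.
Left endpoints: -0.5, 0.5, 1.5, 2.5, 3.5.
r(-0.5) = 4.375, r(0.5) = 7.625, r(1.5) = 25.875, r(2.5) = 89.125, r(3.5) = 227.375.
Sum = Δt · [r(-0.5) + r(0.5) + r(1.5) + r(2.5) + r(3.5)].
Sum = 354.375.

354.375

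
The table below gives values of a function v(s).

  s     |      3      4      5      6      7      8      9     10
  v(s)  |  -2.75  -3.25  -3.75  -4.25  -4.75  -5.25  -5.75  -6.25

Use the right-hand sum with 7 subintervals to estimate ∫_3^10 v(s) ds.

-33.25

Δs = 1.
Sum = 1·[(-3.25) + (-3.75) + (-4.25) + (-4.75) + (-5.25) + (-5.75) + (-6.25)] = -33.25.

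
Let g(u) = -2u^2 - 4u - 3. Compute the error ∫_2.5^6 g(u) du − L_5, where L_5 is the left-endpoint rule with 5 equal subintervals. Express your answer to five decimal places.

-25.15333

Exact integral: ∫_2.5^6 g(u) du ≈ -203.5833333.
L_5 = -178.43.
Error ≈ -203.5833333 − (-178.43) ≈ -25.15333.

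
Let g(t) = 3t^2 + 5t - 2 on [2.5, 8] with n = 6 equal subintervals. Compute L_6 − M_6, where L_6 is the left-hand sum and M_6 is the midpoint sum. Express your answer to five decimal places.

L_6 ≈ 540.0503472.
M_6 ≈ 628.5946181.
L_6 − M_6 ≈ -88.54427.

-88.54427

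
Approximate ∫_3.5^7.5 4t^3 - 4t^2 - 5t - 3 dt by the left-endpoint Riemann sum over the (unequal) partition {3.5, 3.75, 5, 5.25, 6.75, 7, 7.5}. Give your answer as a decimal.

Subinterval widths: 0.25, 1.25, 0.25, 1.5, 0.25, 0.5.
Left endpoints: 3.5, 3.75, 5, 5.25, 6.75, 7.
f(3.5) = 102, f(3.75) = 132.9375, f(5) = 372, f(5.25) = 439.3125, f(6.75) = 1011.1875, f(7) = 1138.
Sum = Σ Δt_i · f(t_i).
Sum = 1765.4375.

1765.4375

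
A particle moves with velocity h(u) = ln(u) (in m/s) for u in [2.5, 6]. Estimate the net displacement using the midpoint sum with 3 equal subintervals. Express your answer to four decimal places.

4.9728

Δu = (6 − 2.5)/3 = 7/6.
Midpoints: 37/12, 4.25, 65/12.
h(37/12) ≈ 1.1260, h(4.25) ≈ 1.4469, h(65/12) ≈ 1.6895.
Sum = Δu · [h(37/12) + h(4.25) + h(65/12)].
Sum ≈ 4.9728.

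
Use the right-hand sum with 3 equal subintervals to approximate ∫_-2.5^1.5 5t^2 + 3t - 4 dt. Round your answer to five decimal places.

Δt = (1.5 − (-2.5))/3 = 4/3.
Right endpoints: -7/6, 1/6, 1.5.
f(-7/6) = -25/36, f(1/6) = -121/36, f(1.5) = 11.75.
Sum = Δt · [f(-7/6) + f(1/6) + f(1.5)].
Sum ≈ 10.25926.

10.25926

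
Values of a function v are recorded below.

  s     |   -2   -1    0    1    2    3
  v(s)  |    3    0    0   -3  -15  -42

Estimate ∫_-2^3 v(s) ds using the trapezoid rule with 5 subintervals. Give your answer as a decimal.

-37.5

Δs = 1.
T_5 = (1/2)·[3 + 2·0 + 2·0 + 2·(-3) + 2·(-15) + (-42)] = -37.5.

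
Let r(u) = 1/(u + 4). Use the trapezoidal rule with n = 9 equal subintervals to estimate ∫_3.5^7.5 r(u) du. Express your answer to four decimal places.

Δu = (7.5 − 3.5)/9 = 4/9.
r(3.5) = 2/15, r(71/18) = 18/143, r(79/18) = 18/151, r(29/6) = 6/53, r(95/18) = 18/167, r(103/18) = 18/175, r(37/6) = 6/61, r(119/18) = 18/191, r(127/18) = 18/199, r(7.5) = 2/23.
T_9 = (Δu/2)·[r(u_0) + 2r(u_1) + ... + 2r(u_{8}) + r(u_9)].
Sum ≈ 0.4276.

0.4276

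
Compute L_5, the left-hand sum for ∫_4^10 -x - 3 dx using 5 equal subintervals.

Δx = (10 − 4)/5 = 1.2.
Left endpoints: 4, 5.2, 6.4, 7.6, 8.8.
f(4) = -7, f(5.2) = -8.2, f(6.4) = -9.4, f(7.6) = -10.6, f(8.8) = -11.8.
Sum = Δx · [f(4) + f(5.2) + f(6.4) + f(7.6) + f(8.8)].
Sum = -56.4.

-56.4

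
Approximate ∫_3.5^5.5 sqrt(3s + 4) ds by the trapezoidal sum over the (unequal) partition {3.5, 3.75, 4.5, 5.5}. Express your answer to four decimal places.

Subinterval widths: 0.25, 0.75, 1.
f(3.5) ≈ 3.8079, f(3.75) ≈ 3.9051, f(4.5) ≈ 4.1833, f(5.5) ≈ 4.5277.
On each subinterval the trapezoid contributes (Δs_i/2)·[f(s_{i-1}) + f(s_i)].
Sum ≈ 8.3528.

8.3528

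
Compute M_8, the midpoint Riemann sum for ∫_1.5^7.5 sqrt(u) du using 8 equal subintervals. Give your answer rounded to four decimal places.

Δu = (7.5 − 1.5)/8 = 0.75.
Midpoints: 1.875, 2.625, 3.375, 4.125, 4.875, 5.625, 6.375, 7.125.
f(1.875) ≈ 1.3693, f(2.625) ≈ 1.6202, f(3.375) ≈ 1.8371, f(4.125) ≈ 2.0310, f(4.875) ≈ 2.2079, f(5.625) ≈ 2.3717, f(6.375) ≈ 2.5249, f(7.125) ≈ 2.6693.
Sum = Δu · [f(1.875) + f(2.625) + f(3.375) + ...].
Sum ≈ 12.4736.

12.4736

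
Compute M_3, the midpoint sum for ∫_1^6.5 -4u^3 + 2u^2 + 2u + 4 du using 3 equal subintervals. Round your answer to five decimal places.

Δu = (6.5 − 1)/3 = 11/6.
Midpoints: 23/12, 3.75, 67/12.
f(23/12) = -5609/432, f(3.75) = -171.3125, f(67/12) = -267277/432.
Sum = Δu · [f(23/12) + f(3.75) + f(67/12)].
Sum ≈ -1472.15394.

-1472.15394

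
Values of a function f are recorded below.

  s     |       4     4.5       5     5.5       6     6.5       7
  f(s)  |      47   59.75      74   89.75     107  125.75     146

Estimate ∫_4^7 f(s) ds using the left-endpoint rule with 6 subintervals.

251.625

Δs = 0.5.
Sum = 0.5·[47 + 59.75 + 74 + 89.75 + 107 + 125.75] = 251.625.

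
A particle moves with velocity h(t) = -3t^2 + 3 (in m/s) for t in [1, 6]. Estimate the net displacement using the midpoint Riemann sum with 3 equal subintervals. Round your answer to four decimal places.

Δt = (6 − 1)/3 = 5/3.
Midpoints: 11/6, 3.5, 31/6.
h(11/6) = -85/12, h(3.5) = -33.75, h(31/6) = -925/12.
Sum = Δt · [h(11/6) + h(3.5) + h(31/6)].
Sum ≈ -196.5278.

-196.5278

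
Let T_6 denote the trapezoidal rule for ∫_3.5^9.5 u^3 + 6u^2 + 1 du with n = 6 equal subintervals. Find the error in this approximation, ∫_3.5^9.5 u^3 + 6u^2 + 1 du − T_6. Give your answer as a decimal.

Exact integral: ∫_3.5^9.5 f(u) du = 3633.75.
T_6 = 3659.25.
Error = 3633.75 − 3659.25 = -25.5.

-25.5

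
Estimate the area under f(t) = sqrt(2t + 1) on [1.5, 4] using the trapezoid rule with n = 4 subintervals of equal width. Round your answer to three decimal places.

6.328

Δt = (4 − 1.5)/4 = 0.625.
f(1.5) ≈ 2.000, f(2.125) ≈ 2.291, f(2.75) ≈ 2.550, f(3.375) ≈ 2.784, f(4) ≈ 3.000.
T_4 = (Δt/2)·[f(t_0) + 2f(t_1) + 2f(t_2) + 2f(t_3) + f(t_4)].
Sum ≈ 6.328.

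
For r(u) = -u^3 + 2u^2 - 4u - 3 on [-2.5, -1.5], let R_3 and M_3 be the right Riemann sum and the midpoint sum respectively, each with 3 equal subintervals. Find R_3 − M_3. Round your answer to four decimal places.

-3.8194

R_3 ≈ 17.773148.
M_3 ≈ 21.592593.
R_3 − M_3 ≈ -3.8194.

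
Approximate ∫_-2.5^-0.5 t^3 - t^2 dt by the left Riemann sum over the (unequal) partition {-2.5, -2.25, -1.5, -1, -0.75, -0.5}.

Subinterval widths: 0.25, 0.75, 0.5, 0.25, 0.25.
Left endpoints: -2.5, -2.25, -1.5, -1, -0.75.
f(-2.5) = -21.875, f(-2.25) = -16.453125, f(-1.5) = -5.625, f(-1) = -2, f(-0.75) = -0.984375.
Sum = Σ Δt_i · f(t_i).
Sum = -21.3671875.

-21.3671875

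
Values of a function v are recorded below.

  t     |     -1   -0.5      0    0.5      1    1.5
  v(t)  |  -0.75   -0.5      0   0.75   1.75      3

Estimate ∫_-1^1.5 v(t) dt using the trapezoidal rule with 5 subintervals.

1.5625

Δt = 0.5.
T_5 = (0.5/2)·[(-0.75) + 2·(-0.5) + 2·0 + 2·0.75 + 2·1.75 + 3] = 1.5625.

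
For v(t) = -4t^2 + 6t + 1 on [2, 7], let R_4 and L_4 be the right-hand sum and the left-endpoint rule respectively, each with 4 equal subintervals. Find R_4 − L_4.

R_4 = -405.625.
L_4 = -218.125.
R_4 − L_4 = -187.5.

-187.5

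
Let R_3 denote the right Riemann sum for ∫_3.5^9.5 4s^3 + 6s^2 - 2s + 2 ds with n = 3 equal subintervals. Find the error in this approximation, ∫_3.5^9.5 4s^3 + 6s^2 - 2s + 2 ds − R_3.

-4050

Exact integral: ∫_3.5^9.5 f(s) ds = 9558.
R_3 = 13608.
Error = 9558 − 13608 = -4050.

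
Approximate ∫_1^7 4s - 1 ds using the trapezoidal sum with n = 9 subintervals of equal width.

Δs = (7 − 1)/9 = 2/3.
f(1) = 3, f(5/3) = 17/3, f(7/3) = 25/3, f(3) = 11, f(11/3) = 41/3, f(13/3) = 49/3, f(5) = 19, f(17/3) = 65/3, f(19/3) = 73/3, f(7) = 27.
T_9 = (Δs/2)·[f(s_0) + 2f(s_1) + ... + 2f(s_{8}) + f(s_9)].
Sum = 90.

90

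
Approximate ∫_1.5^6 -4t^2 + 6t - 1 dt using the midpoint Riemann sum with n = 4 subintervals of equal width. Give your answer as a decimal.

-184.8515625

Δt = (6 − 1.5)/4 = 1.125.
Midpoints: 2.0625, 3.1875, 4.3125, 5.4375.
f(2.0625) = -5.640625, f(3.1875) = -22.515625, f(4.3125) = -49.515625, f(5.4375) = -86.640625.
Sum = Δt · [f(2.0625) + f(3.1875) + f(4.3125) + f(5.4375)].
Sum = -184.8515625.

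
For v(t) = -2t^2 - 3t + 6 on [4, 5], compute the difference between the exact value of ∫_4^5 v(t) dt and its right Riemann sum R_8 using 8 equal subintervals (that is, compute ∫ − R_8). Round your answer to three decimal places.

Exact integral: ∫_4^5 v(t) dt ≈ -48.16667.
R_8 = -49.484375.
Error ≈ -48.16667 − (-49.484375) ≈ 1.318.

1.318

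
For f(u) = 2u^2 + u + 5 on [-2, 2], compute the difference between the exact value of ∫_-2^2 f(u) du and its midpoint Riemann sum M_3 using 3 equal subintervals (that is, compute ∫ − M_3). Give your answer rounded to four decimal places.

Exact integral: ∫_-2^2 f(u) du ≈ 30.666667.
M_3 ≈ 29.481481.
Error ≈ 30.666667 − 29.481481 ≈ 1.1852.

1.1852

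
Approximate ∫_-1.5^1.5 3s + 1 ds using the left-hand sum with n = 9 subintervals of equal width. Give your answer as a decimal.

Δs = (1.5 − (-1.5))/9 = 1/3.
Left endpoints: -1.5, -7/6, -5/6, -0.5, -1/6, 1/6, 0.5, 5/6, 7/6.
f(-1.5) = -3.5, f(-7/6) = -2.5, f(-5/6) = -1.5, f(-0.5) = -0.5, f(-1/6) = 0.5, f(1/6) = 1.5, f(0.5) = 2.5, f(5/6) = 3.5, f(7/6) = 4.5.
Sum = Δs · [f(-1.5) + f(-7/6) + f(-5/6) + ...].
Sum = 1.5.

1.5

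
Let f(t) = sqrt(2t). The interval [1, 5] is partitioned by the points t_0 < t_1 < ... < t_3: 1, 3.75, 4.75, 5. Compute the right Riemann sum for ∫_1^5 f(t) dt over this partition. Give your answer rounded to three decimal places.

11.404

Subinterval widths: 2.75, 1, 0.25.
Right endpoints: 3.75, 4.75, 5.
f(3.75) ≈ 2.739, f(4.75) ≈ 3.082, f(5) ≈ 3.162.
Sum = Σ Δt_i · f(t_i).
Sum ≈ 11.404.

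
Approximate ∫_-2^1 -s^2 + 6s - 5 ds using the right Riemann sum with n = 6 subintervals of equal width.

-21.875

Δs = (1 − (-2))/6 = 0.5.
Right endpoints: -1.5, -1, -0.5, 0, 0.5, 1.
f(-1.5) = -16.25, f(-1) = -12, f(-0.5) = -8.25, f(0) = -5, f(0.5) = -2.25, f(1) = 0.
Sum = Δs · [f(-1.5) + f(-1) + f(-0.5) + ...].
Sum = -21.875.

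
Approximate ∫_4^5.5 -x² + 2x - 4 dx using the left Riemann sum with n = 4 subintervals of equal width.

Δx = (5.5 − 4)/4 = 0.375.
Left endpoints: 4, 4.375, 4.75, 5.125.
f(4) = -12, f(4.375) = -14.390625, f(4.75) = -17.0625, f(5.125) = -20.015625.
Sum = Δx · [f(4) + f(4.375) + f(4.75) + f(5.125)].
Sum = -23.80078125.

-23.80078125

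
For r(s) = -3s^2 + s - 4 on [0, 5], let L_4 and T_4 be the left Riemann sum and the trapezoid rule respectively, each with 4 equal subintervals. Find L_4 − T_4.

L_4 = -92.65625.
T_4 = -136.40625.
L_4 − T_4 = 43.75.

43.75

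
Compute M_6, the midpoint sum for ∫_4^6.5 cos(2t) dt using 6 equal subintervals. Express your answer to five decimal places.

Δt = (6.5 − 4)/6 = 5/12.
Midpoints: 101/24, 4.625, 121/24, 131/24, 5.875, 151/24.
f(101/24) ≈ -0.53346, f(4.625) ≈ -0.98477, f(121/24) ≈ -0.79088, f(131/24) ≈ -0.07883, f(5.875) ≈ 0.68487, f(151/24) ≈ 0.99986.
Sum = Δt · [f(101/24) + f(4.625) + f(121/24) + ...].
Sum ≈ -0.29300.

-0.29300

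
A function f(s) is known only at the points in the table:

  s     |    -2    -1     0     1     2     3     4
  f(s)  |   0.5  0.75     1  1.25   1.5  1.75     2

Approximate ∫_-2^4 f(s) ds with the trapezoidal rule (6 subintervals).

Δs = 1.
T_6 = (1/2)·[0.5 + 2·0.75 + 2·1 + 2·1.25 + 2·1.5 + 2·1.75 + 2] = 7.5.

7.5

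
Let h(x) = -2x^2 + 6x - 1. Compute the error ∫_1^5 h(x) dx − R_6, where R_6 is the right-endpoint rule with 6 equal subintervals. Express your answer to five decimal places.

8.59259

Exact integral: ∫_1^5 h(x) dx ≈ -14.6666667.
R_6 ≈ -23.2592593.
Error ≈ -14.6666667 − (-23.2592593) ≈ 8.59259.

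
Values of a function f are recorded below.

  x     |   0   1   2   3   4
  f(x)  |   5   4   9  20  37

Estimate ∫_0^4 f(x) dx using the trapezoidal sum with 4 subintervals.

Δx = 1.
T_4 = (1/2)·[5 + 2·4 + 2·9 + 2·20 + 37] = 54.

54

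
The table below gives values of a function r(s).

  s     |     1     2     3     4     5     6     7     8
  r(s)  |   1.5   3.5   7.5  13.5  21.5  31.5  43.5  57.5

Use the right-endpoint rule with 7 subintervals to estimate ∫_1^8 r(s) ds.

178.5

Δs = 1.
Sum = 1·[3.5 + 7.5 + 13.5 + 21.5 + 31.5 + 43.5 + 57.5] = 178.5.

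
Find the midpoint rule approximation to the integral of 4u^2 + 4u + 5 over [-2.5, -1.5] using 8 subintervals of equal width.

13.328125

Δu = (-1.5 − (-2.5))/8 = 0.125.
Midpoints: -2.4375, -2.3125, -2.1875, -2.0625, -1.9375, -1.8125, -1.6875, -1.5625.
f(-2.4375) = 19.015625, f(-2.3125) = 17.140625, f(-2.1875) = 15.390625, f(-2.0625) = 13.765625, f(-1.9375) = 12.265625, f(-1.8125) = 10.890625, f(-1.6875) = 9.640625, f(-1.5625) = 8.515625.
Sum = Δu · [f(-2.4375) + f(-2.3125) + f(-2.1875) + ...].
Sum = 13.328125.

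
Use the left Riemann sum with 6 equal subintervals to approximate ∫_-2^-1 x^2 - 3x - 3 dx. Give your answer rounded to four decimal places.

Δx = (-1 − (-2))/6 = 1/6.
Left endpoints: -2, -11/6, -5/3, -1.5, -4/3, -7/6.
f(-2) = 7, f(-11/6) = 211/36, f(-5/3) = 43/9, f(-1.5) = 3.75, f(-4/3) = 25/9, f(-7/6) = 67/36.
Sum = Δx · [f(-2) + f(-11/6) + f(-5/3) + ...].
Sum ≈ 4.3380.

4.3380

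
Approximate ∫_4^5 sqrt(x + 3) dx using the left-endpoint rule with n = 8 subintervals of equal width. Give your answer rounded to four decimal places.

Δx = (5 − 4)/8 = 0.125.
Left endpoints: 4, 4.125, 4.25, 4.375, 4.5, 4.625, 4.75, 4.875.
f(4) ≈ 2.6458, f(4.125) ≈ 2.6693, f(4.25) ≈ 2.6926, f(4.375) ≈ 2.7157, f(4.5) ≈ 2.7386, f(4.625) ≈ 2.7613, f(4.75) ≈ 2.7839, f(4.875) ≈ 2.8062.
Sum = Δx · [f(4) + f(4.125) + f(4.25) + ...].
Sum ≈ 2.7267.

2.7267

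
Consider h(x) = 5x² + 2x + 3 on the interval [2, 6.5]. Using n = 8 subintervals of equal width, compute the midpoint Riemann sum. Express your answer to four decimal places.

495.5317

Δx = (6.5 − 2)/8 = 0.5625.
Midpoints: 2.28125, 2.84375, 3.40625, 3.96875, 4.53125, 5.09375, 5.65625, 6.21875.
h(2.28125) = 34389/1024, h(2.84375) = 50301/1024, h(3.40625) = 69453/1024, h(3.96875) = 91845/1024, h(4.53125) = 117477/1024, h(5.09375) = 146349/1024, h(5.65625) = 178461/1024, h(6.21875) = 213813/1024.
Sum = Δx · [h(2.28125) + h(2.84375) + h(3.40625) + ...].
Sum ≈ 495.5317.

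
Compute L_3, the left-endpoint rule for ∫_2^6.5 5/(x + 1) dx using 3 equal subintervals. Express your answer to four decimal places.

5.4167

Δx = (6.5 − 2)/3 = 1.5.
Left endpoints: 2, 3.5, 5.
f(2) = 5/3, f(3.5) = 10/9, f(5) = 5/6.
Sum = Δx · [f(2) + f(3.5) + f(5)].
Sum ≈ 5.4167.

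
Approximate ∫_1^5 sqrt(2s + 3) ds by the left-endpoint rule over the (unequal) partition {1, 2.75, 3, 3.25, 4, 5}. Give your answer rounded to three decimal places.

Subinterval widths: 1.75, 0.25, 0.25, 0.75, 1.
Left endpoints: 1, 2.75, 3, 3.25, 4.
f(1) ≈ 2.236, f(2.75) ≈ 2.915, f(3) ≈ 3.000, f(3.25) ≈ 3.082, f(4) ≈ 3.317.
Sum = Σ Δs_i · f(s_i).
Sum ≈ 11.020.

11.020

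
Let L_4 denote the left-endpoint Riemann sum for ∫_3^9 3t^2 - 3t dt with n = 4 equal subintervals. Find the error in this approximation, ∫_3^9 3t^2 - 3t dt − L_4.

Exact integral: ∫_3^9 f(t) dt = 594.
L_4 = 452.25.
Error = 594 − 452.25 = 141.75.

141.75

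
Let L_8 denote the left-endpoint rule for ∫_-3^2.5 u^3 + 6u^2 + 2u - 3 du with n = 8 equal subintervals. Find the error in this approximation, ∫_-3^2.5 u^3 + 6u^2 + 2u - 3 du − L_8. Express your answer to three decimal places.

10.487

Exact integral: ∫_-3^2.5 f(u) du = 55.515625.
L_8 ≈ 45.02856.
Error ≈ 55.515625 − 45.02856 ≈ 10.487.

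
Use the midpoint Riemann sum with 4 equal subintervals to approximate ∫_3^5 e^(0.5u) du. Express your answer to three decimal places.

Δu = (5 − 3)/4 = 0.5.
Midpoints: 3.25, 3.75, 4.25, 4.75.
f(3.25) ≈ 5.078, f(3.75) ≈ 6.521, f(4.25) ≈ 8.373, f(4.75) ≈ 10.751.
Sum = Δu · [f(3.25) + f(3.75) + f(4.25) + f(4.75)].
Sum ≈ 15.362.

15.362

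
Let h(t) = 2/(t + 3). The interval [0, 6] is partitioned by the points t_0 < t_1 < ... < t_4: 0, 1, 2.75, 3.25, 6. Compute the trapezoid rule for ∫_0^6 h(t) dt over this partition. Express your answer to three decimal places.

2.238

Subinterval widths: 1, 1.75, 0.5, 2.75.
h(0) = 2/3, h(1) = 0.5, h(2.75) = 8/23, h(3.25) = 0.32, h(6) = 2/9.
On each subinterval the trapezoid contributes (Δt_i/2)·[h(t_{i-1}) + h(t_i)].
Sum ≈ 2.238.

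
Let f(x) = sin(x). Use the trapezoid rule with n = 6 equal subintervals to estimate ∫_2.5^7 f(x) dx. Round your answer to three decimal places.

Δx = (7 − 2.5)/6 = 0.75.
f(2.5) ≈ 0.598, f(3.25) ≈ -0.108, f(4) ≈ -0.757, f(4.75) ≈ -0.999, f(5.5) ≈ -0.706, f(6.25) ≈ -0.033, f(7) ≈ 0.657.
T_6 = (Δx/2)·[f(x_0) + 2f(x_1) + ... + 2f(x_{5}) + f(x_6)].
Sum ≈ -1.481.

-1.481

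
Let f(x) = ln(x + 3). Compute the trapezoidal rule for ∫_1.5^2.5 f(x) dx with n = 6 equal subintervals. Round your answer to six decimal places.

1.607673

Δx = (2.5 − 1.5)/6 = 1/6.
f(1.5) ≈ 1.504077, f(5/3) ≈ 1.540445, f(11/6) ≈ 1.575536, f(2) ≈ 1.609438, f(13/6) ≈ 1.642228, f(7/3) ≈ 1.673976, f(2.5) ≈ 1.704748.
T_6 = (Δx/2)·[f(x_0) + 2f(x_1) + ... + 2f(x_{5}) + f(x_6)].
Sum ≈ 1.607673.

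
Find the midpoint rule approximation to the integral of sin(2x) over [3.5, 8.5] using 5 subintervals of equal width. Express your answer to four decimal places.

0.6115

Δx = (8.5 − 3.5)/5 = 1.
Midpoints: 4, 5, 6, 7, 8.
f(4) ≈ 0.9894, f(5) ≈ -0.5440, f(6) ≈ -0.5366, f(7) ≈ 0.9906, f(8) ≈ -0.2879.
Sum = Δx · [f(4) + f(5) + f(6) + f(7) + f(8)].
Sum ≈ 0.6115.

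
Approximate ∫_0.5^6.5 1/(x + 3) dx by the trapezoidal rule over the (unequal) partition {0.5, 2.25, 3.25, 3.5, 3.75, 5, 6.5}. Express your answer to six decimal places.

1.012300

Subinterval widths: 1.75, 1, 0.25, 0.25, 1.25, 1.5.
f(0.5) = 2/7, f(2.25) = 4/21, f(3.25) = 0.16, f(3.5) = 2/13, f(3.75) = 4/27, f(5) = 0.125, f(6.5) = 2/19.
On each subinterval the trapezoid contributes (Δx_i/2)·[f(x_{i-1}) + f(x_i)].
Sum ≈ 1.012300.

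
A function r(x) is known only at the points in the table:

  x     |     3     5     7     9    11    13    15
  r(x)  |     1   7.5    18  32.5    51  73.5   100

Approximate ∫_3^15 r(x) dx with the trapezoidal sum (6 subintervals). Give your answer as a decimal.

Δx = 2.
T_6 = (2/2)·[1 + 2·7.5 + 2·18 + 2·32.5 + 2·51 + 2·73.5 + 100] = 466.

466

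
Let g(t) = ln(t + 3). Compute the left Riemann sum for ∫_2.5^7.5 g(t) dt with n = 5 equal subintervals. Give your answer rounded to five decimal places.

Δt = (7.5 − 2.5)/5 = 1.
Left endpoints: 2.5, 3.5, 4.5, 5.5, 6.5.
g(2.5) ≈ 1.70475, g(3.5) ≈ 1.87180, g(4.5) ≈ 2.01490, g(5.5) ≈ 2.14007, g(6.5) ≈ 2.25129.
Sum = Δt · [g(2.5) + g(3.5) + g(4.5) + g(5.5) + g(6.5)].
Sum ≈ 9.98281.

9.98281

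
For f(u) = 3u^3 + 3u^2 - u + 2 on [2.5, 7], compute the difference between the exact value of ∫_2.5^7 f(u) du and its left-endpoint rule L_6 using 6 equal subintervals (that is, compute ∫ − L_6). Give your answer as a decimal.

Exact integral: ∫_2.5^7 f(u) du = 2086.453125.
L_6 = 1691.05078125.
Error = 2086.453125 − 1691.05078125 = 395.40234375.

395.40234375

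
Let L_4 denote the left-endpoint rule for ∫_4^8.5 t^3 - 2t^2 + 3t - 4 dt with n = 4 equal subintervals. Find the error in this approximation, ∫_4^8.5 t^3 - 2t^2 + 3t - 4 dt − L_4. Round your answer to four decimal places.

237.8584

Exact integral: ∫_4^8.5 f(t) dt = 940.640625.
L_4 ≈ 702.782227.
Error ≈ 940.640625 − 702.782227 ≈ 237.8584.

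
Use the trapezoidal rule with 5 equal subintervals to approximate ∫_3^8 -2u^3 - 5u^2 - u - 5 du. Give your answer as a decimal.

Δu = (8 − 3)/5 = 1.
f(3) = -107, f(4) = -217, f(5) = -385, f(6) = -623, f(7) = -943, f(8) = -1357.
T_5 = (Δu/2)·[f(u_0) + 2f(u_1) + ... + 2f(u_{4}) + f(u_5)].
Sum = -2900.

-2900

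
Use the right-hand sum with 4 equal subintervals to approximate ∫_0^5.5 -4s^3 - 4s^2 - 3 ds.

Δs = (5.5 − 0)/4 = 1.375.
Right endpoints: 1.375, 2.75, 4.125, 5.5.
f(1.375) = -20.9609375, f(2.75) = -116.4375, f(4.125) = -351.8203125, f(5.5) = -789.5.
Sum = Δs · [f(1.375) + f(2.75) + f(4.125) + f(5.5)].
Sum = -1758.23828125.

-1758.23828125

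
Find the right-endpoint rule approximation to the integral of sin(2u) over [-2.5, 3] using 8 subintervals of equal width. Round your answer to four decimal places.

-0.7089

Δu = (3 − (-2.5))/8 = 0.6875.
Right endpoints: -1.8125, -1.125, -0.4375, 0.25, 0.9375, 1.625, 2.3125, 3.
f(-1.8125) ≈ 0.4648, f(-1.125) ≈ -0.7781, f(-0.4375) ≈ -0.7675, f(0.25) ≈ 0.4794, f(0.9375) ≈ 0.9541, f(1.625) ≈ -0.1082, f(2.3125) ≈ -0.9962, f(3) ≈ -0.2794.
Sum = Δu · [f(-1.8125) + f(-1.125) + f(-0.4375) + ...].
Sum ≈ -0.7089.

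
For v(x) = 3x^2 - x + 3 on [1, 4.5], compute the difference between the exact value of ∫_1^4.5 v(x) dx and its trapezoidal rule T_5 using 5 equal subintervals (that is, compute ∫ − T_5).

Exact integral: ∫_1^4.5 v(x) dx = 91.
T_5 = 91.8575.
Error = 91 − 91.8575 = -0.8575.

-0.8575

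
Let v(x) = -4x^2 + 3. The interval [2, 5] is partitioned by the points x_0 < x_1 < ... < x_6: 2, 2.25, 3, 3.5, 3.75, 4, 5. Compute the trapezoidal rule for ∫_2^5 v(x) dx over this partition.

Subinterval widths: 0.25, 0.75, 0.5, 0.25, 0.25, 1.
v(2) = -13, v(2.25) = -17.25, v(3) = -33, v(3.5) = -46, v(3.75) = -53.25, v(4) = -61, v(5) = -97.
On each subinterval the trapezoid contributes (Δx_i/2)·[v(x_{i-1}) + v(x_i)].
Sum = -148.0625.

-148.0625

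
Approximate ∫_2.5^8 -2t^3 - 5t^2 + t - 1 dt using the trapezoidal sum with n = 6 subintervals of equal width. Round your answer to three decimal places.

Δt = (8 − 2.5)/6 = 11/12.
f(2.5) = -61, f(41/12) = -117263/864, f(13/3) = -6839/27, f(5.25) = -422.96875, f(37/6) = -35315/54, f(85/12) = -825619/864, f(8) = -1337.
T_6 = (Δt/2)·[f(t_0) + 2f(t_1) + ... + 2f(t_{5}) + f(t_6)].
Sum ≈ -2860.500.

-2860.500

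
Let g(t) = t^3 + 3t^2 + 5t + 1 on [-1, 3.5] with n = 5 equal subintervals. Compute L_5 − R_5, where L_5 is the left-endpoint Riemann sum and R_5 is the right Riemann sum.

L_5 = 72.81.
R_5 = 162.9225.
L_5 − R_5 = -90.1125.

-90.1125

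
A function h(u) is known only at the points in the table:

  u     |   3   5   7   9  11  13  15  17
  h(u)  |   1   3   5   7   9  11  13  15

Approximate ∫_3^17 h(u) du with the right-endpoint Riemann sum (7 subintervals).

126

Δu = 2.
Sum = 2·[3 + 5 + 7 + 9 + 11 + 13 + 15] = 126.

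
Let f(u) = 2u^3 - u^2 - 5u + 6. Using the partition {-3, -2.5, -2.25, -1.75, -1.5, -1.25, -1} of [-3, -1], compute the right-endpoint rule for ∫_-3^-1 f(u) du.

Subinterval widths: 0.5, 0.25, 0.5, 0.25, 0.25, 0.25.
Right endpoints: -2.5, -2.25, -1.75, -1.5, -1.25, -1.
f(-2.5) = -19, f(-2.25) = -10.59375, f(-1.75) = 0.96875, f(-1.5) = 4.5, f(-1.25) = 6.78125, f(-1) = 8.
Sum = Σ Δu_i · f(u_i).
Sum = -6.84375.

-6.84375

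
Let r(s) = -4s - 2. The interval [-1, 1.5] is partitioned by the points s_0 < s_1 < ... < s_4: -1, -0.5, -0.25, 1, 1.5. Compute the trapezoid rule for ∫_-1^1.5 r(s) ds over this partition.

Subinterval widths: 0.5, 0.25, 1.25, 0.5.
r(-1) = 2, r(-0.5) = 0, r(-0.25) = -1, r(1) = -6, r(1.5) = -8.
On each subinterval the trapezoid contributes (Δs_i/2)·[r(s_{i-1}) + r(s_i)].
Sum = -7.5.

-7.5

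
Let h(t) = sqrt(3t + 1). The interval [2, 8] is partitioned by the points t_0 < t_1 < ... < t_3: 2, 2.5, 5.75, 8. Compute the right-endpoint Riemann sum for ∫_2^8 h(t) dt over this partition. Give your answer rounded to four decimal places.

26.5917

Subinterval widths: 0.5, 3.25, 2.25.
Right endpoints: 2.5, 5.75, 8.
h(2.5) ≈ 2.9155, h(5.75) ≈ 4.2720, h(8) ≈ 5.0000.
Sum = Σ Δt_i · h(t_i).
Sum ≈ 26.5917.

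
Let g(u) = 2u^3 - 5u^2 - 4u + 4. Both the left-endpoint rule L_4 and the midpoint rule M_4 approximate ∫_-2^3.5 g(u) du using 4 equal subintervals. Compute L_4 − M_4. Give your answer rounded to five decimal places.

-27.76855

L_4 ≈ -39.5957031.
M_4 ≈ -11.8271484.
L_4 − M_4 ≈ -27.76855.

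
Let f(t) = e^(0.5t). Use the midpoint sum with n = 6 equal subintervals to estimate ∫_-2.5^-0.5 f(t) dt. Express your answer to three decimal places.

Δt = (-0.5 − (-2.5))/6 = 1/3.
Midpoints: -7/3, -2, -5/3, -4/3, -1, -2/3.
f(-7/3) ≈ 0.311, f(-2) ≈ 0.368, f(-5/3) ≈ 0.435, f(-4/3) ≈ 0.513, f(-1) ≈ 0.607, f(-2/3) ≈ 0.717.
Sum = Δt · [f(-7/3) + f(-2) + f(-5/3) + ...].
Sum ≈ 0.983.

0.983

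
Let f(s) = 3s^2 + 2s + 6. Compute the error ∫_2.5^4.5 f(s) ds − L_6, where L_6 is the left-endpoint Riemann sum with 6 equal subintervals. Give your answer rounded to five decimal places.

7.55556

Exact integral: ∫_2.5^4.5 f(s) ds = 101.5.
L_6 ≈ 93.9444444.
Error ≈ 101.5 − 93.9444444 ≈ 7.55556.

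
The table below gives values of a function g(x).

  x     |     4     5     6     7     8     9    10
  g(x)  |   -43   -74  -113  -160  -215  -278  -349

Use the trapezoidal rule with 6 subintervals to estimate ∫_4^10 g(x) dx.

-1036

Δx = 1.
T_6 = (1/2)·[(-43) + 2·(-74) + 2·(-113) + 2·(-160) + 2·(-215) + 2·(-278) + (-349)] = -1036.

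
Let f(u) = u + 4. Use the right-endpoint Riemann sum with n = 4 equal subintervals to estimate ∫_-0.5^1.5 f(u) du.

Δu = (1.5 − (-0.5))/4 = 0.5.
Right endpoints: 0, 0.5, 1, 1.5.
f(0) = 4, f(0.5) = 4.5, f(1) = 5, f(1.5) = 5.5.
Sum = Δu · [f(0) + f(0.5) + f(1) + f(1.5)].
Sum = 9.5.

9.5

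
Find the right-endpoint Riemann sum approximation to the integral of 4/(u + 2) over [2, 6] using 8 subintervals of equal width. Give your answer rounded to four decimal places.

2.6515

Δu = (6 − 2)/8 = 0.5.
Right endpoints: 2.5, 3, 3.5, 4, 4.5, 5, 5.5, 6.
f(2.5) = 8/9, f(3) = 0.8, f(3.5) = 8/11, f(4) = 2/3, f(4.5) = 8/13, f(5) = 4/7, f(5.5) = 8/15, f(6) = 0.5.
Sum = Δu · [f(2.5) + f(3) + f(3.5) + ...].
Sum ≈ 2.6515.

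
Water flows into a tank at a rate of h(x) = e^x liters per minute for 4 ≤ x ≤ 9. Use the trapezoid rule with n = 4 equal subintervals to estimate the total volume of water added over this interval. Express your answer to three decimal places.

Δx = (9 − 4)/4 = 1.25.
h(4) ≈ 54.598, h(5.25) ≈ 190.566, h(6.5) ≈ 665.142, h(7.75) ≈ 2321.572, h(9) ≈ 8103.084.
T_4 = (Δx/2)·[h(x_0) + 2h(x_1) + 2h(x_2) + 2h(x_3) + h(x_4)].
Sum ≈ 9070.152.

9070.152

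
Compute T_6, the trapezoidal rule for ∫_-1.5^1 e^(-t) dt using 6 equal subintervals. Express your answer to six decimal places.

4.173155

Δt = (1 − (-1.5))/6 = 5/12.
f(-1.5) ≈ 4.481689, f(-13/12) ≈ 2.954512, f(-2/3) ≈ 1.947734, f(-0.25) ≈ 1.284025, f(1/6) ≈ 0.846482, f(7/12) ≈ 0.558035, f(1) ≈ 0.367879.
T_6 = (Δt/2)·[f(t_0) + 2f(t_1) + ... + 2f(t_{5}) + f(t_6)].
Sum ≈ 4.173155.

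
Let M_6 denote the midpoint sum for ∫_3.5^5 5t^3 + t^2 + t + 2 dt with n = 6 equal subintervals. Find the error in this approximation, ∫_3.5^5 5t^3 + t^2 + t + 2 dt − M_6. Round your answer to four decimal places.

Exact integral: ∫_3.5^5 f(t) dt = 630.421875.
M_6 ≈ 629.916016.
Error ≈ 630.421875 − 629.916016 ≈ 0.5059.

0.5059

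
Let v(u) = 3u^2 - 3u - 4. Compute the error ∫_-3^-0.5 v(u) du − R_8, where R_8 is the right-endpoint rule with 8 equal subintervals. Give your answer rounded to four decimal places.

5.1514

Exact integral: ∫_-3^-0.5 v(u) du = 30.
R_8 ≈ 24.848633.
Error ≈ 30 − 24.848633 ≈ 5.1514.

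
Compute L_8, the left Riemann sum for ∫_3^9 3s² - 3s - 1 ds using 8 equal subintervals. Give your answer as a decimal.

Δs = (9 − 3)/8 = 0.75.
Left endpoints: 3, 3.75, 4.5, 5.25, 6, 6.75, 7.5, 8.25.
f(3) = 17, f(3.75) = 29.9375, f(4.5) = 46.25, f(5.25) = 65.9375, f(6) = 89, f(6.75) = 115.4375, f(7.5) = 145.25, f(8.25) = 178.4375.
Sum = Δs · [f(3) + f(3.75) + f(4.5) + ...].
Sum = 515.4375.

515.4375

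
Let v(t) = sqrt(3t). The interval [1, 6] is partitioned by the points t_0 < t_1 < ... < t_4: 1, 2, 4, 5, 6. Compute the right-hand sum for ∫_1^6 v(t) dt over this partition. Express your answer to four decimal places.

17.4933

Subinterval widths: 1, 2, 1, 1.
Right endpoints: 2, 4, 5, 6.
v(2) ≈ 2.4495, v(4) ≈ 3.4641, v(5) ≈ 3.8730, v(6) ≈ 4.2426.
Sum = Σ Δt_i · v(t_i).
Sum ≈ 17.4933.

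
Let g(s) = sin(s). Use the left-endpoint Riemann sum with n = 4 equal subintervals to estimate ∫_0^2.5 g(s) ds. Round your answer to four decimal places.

Δs = (2.5 − 0)/4 = 0.625.
Left endpoints: 0, 0.625, 1.25, 1.875.
g(0) ≈ 0.0000, g(0.625) ≈ 0.5851, g(1.25) ≈ 0.9490, g(1.875) ≈ 0.9541.
Sum = Δs · [g(0) + g(0.625) + g(1.25) + g(1.875)].
Sum ≈ 1.5551.

1.5551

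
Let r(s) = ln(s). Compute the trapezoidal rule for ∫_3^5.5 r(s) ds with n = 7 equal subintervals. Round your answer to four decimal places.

3.5787

Δs = (5.5 − 3)/7 = 5/14.
r(3) ≈ 1.0986, r(47/14) ≈ 1.2111, r(26/7) ≈ 1.3122, r(57/14) ≈ 1.4040, r(31/7) ≈ 1.4881, r(67/14) ≈ 1.5656, r(36/7) ≈ 1.6376, r(5.5) ≈ 1.7047.
T_7 = (Δs/2)·[r(s_0) + 2r(s_1) + ... + 2r(s_{6}) + r(s_7)].
Sum ≈ 3.5787.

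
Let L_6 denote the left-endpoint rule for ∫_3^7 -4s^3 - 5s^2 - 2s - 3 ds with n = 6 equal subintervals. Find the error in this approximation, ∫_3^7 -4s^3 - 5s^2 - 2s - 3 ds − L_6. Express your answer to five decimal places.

Exact integral: ∫_3^7 f(s) ds ≈ -2898.6666667.
L_6 ≈ -2427.2592593.
Error ≈ -2898.6666667 − (-2427.2592593) ≈ -471.40741.

-471.40741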